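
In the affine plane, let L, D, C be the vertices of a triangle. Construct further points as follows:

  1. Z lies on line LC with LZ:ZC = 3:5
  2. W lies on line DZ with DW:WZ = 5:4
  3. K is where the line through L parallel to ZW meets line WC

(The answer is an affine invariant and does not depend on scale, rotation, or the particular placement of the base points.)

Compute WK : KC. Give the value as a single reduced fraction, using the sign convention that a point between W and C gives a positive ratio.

Work in coordinates with L = (0, 0), D = (1, 0), C = (0, 1).
1. Z lies on line LC with LZ:ZC = 3:5 ⇒ Z = (0, 3/8)
2. W lies on line DZ with DW:WZ = 5:4 ⇒ W = (4/9, 5/24)
3. K is where the line through L parallel to ZW meets line WC ⇒ K = (32/45, -4/15)
K = W + t·(C−W) with t = -3/5, so WK:KC = t:(1−t) = -3/5:8/5

WK:KC = -3/8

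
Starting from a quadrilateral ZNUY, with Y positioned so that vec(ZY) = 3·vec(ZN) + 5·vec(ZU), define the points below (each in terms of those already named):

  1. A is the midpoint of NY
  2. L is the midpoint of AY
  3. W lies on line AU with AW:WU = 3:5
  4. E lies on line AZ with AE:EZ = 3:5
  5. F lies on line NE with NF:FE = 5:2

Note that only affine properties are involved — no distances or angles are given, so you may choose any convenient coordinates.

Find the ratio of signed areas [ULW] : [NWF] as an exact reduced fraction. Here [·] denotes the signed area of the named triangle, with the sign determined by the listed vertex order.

[ULW]:[NWF] = 49/3

Choose coordinates Z = (0, 0), N = (1, 0), U = (0, 1), Y = (3, 5).
1. A is the midpoint of NY ⇒ A = (2, 5/2)
2. L is the midpoint of AY ⇒ L = (5/2, 15/4)
3. W lies on line AU with AW:WU = 3:5 ⇒ W = (5/4, 31/16)
4. E lies on line AZ with AE:EZ = 3:5 ⇒ E = (5/4, 25/16)
5. F lies on line NE with NF:FE = 5:2 ⇒ F = (33/28, 125/112)
2·[ULW] = -35/32, 2·[NWF] = -15/224
[ULW]:[NWF] = -35/32:-15/224 = 49/3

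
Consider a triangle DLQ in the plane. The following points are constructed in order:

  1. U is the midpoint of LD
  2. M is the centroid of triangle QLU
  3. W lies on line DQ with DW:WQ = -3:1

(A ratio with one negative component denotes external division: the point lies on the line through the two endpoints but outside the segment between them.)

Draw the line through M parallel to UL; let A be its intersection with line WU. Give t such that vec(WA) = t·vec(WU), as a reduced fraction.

Choose coordinates D = (0, 0), L = (1, 0), Q = (0, 1).
1. U is the midpoint of LD ⇒ U = (1/2, 0)
2. M is the centroid of triangle QLU ⇒ M = (1/2, 1/3)
3. W lies on line DQ with DW:WQ = -3:1 ⇒ W = (0, 3/2)
through M parallel to UL: direction (1/2, 0); meets WU at A = (7/18, 1/3)
A = W + t·(U−W) with t = 7/9

t = 7/9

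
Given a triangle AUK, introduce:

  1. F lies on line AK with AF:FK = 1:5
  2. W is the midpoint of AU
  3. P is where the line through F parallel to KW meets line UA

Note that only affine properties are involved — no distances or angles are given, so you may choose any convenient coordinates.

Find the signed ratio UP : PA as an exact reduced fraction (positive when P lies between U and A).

UP:PA = 11

Choose coordinates A = (0, 0), U = (1, 0), K = (0, 1).
1. F lies on line AK with AF:FK = 1:5 ⇒ F = (0, 1/6)
2. W is the midpoint of AU ⇒ W = (1/2, 0)
3. P is where the line through F parallel to KW meets line UA ⇒ P = (1/12, 0)
P = U + t·(A−U) with t = 11/12, so UP:PA = t:(1−t) = 11/12:1/12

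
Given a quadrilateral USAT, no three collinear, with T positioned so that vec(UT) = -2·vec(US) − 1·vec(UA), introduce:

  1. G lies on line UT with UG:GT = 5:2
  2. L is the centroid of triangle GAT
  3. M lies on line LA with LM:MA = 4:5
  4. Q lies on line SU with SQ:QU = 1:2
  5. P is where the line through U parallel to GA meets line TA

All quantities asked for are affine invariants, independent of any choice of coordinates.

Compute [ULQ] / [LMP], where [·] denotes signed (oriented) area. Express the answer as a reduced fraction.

[ULQ]:[LMP] = -3/4

Choose coordinates U = (0, 0), S = (1, 0), A = (0, 1), T = (-2, -1).
1. G lies on line UT with UG:GT = 5:2 ⇒ G = (-10/7, -5/7)
2. L is the centroid of triangle GAT ⇒ L = (-8/7, -5/21)
3. M lies on line LA with LM:MA = 4:5 ⇒ M = (-40/63, 59/189)
4. Q lies on line SU with SQ:QU = 1:2 ⇒ Q = (2/3, 0)
5. P is where the line through U parallel to GA meets line TA ⇒ P = (5, 6)
2·[ULQ] = 10/63, 2·[LMP] = -40/189
[ULQ]:[LMP] = 10/63:-40/189 = -3/4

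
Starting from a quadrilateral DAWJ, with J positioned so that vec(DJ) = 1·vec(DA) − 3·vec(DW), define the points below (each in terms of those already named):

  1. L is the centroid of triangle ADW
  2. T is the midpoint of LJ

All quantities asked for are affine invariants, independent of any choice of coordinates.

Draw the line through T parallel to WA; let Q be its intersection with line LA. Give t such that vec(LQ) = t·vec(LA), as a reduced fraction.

Choose coordinates D = (0, 0), A = (1, 0), W = (0, 1), J = (1, -3).
1. L is the centroid of triangle ADW ⇒ L = (1/3, 1/3)
2. T is the midpoint of LJ ⇒ T = (2/3, -4/3)
through T parallel to WA: direction (1, -1); meets LA at Q = (-7/3, 5/3)
Q = L + t·(A−L) with t = -4

t = -4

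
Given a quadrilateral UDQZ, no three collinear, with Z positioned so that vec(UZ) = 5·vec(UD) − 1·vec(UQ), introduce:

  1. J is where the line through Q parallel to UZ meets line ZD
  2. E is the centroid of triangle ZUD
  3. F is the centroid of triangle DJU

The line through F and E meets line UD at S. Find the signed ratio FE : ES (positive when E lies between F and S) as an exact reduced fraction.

Work in coordinates with U = (0, 0), D = (1, 0), Q = (0, 1), Z = (5, -1).
1. J is where the line through Q parallel to UZ meets line ZD ⇒ J = (-15, 4)
2. E is the centroid of triangle ZUD ⇒ E = (2, -1/3)
3. F is the centroid of triangle DJU ⇒ F = (-14/3, 4/3)
line FE meets UD at S = (2/3, 0)
E = F + t·(S−F) with t = 5/4, so FE:ES = 5/4:-1/4

FE:ES = -5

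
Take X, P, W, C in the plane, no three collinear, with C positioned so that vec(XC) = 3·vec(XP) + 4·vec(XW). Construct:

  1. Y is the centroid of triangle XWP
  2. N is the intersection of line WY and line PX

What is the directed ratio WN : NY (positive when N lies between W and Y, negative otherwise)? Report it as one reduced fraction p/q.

Work in coordinates with X = (0, 0), P = (1, 0), W = (0, 1), C = (3, 4).
1. Y is the centroid of triangle XWP ⇒ Y = (1/3, 1/3)
2. N is the intersection of line WY and line PX ⇒ N = (1/2, 0)
N = W + t·(Y−W) with t = 3/2, so WN:NY = t:(1−t) = 3/2:-1/2

WN:NY = -3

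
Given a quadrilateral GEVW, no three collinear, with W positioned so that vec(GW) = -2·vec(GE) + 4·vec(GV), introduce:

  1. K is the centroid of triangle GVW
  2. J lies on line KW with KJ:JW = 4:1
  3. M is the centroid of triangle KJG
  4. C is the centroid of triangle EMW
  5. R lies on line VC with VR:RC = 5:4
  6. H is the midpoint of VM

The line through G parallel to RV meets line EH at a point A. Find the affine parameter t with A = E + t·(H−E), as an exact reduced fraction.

t = 2

Choose coordinates G = (0, 0), E = (1, 0), V = (0, 1), W = (-2, 4).
1. K is the centroid of triangle GVW ⇒ K = (-2/3, 5/3)
2. J lies on line KW with KJ:JW = 4:1 ⇒ J = (-26/15, 53/15)
3. M is the centroid of triangle KJG ⇒ M = (-4/5, 26/15)
4. C is the centroid of triangle EMW ⇒ C = (-3/5, 86/45)
5. R lies on line VC with VR:RC = 5:4 ⇒ R = (-1/3, 122/81)
6. H is the midpoint of VM ⇒ H = (-2/5, 41/30)
through G parallel to RV: direction (1/3, -41/81); meets EH at A = (-9/5, 41/15)
A = E + t·(H−E) with t = 2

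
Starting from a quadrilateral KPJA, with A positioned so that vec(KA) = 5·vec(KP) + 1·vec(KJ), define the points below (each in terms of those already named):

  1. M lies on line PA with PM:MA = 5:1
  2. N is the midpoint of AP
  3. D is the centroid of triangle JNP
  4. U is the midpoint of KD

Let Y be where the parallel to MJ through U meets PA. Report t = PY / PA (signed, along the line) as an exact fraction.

Work in coordinates with K = (0, 0), P = (1, 0), J = (0, 1), A = (5, 1).
1. M lies on line PA with PM:MA = 5:1 ⇒ M = (13/3, 5/6)
2. N is the midpoint of AP ⇒ N = (3, 1/2)
3. D is the centroid of triangle JNP ⇒ D = (4/3, 1/2)
4. U is the midpoint of KD ⇒ U = (2/3, 1/4)
through U parallel to MJ: direction (-13/3, 1/6); meets PA at Y = (82/45, 37/180)
Y = P + t·(A−P) with t = 37/180

t = 37/180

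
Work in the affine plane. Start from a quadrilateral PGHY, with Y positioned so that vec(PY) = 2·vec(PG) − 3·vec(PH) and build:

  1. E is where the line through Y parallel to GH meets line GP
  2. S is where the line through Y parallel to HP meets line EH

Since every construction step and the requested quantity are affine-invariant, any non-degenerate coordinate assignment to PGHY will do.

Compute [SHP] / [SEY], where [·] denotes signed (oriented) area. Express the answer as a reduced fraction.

Work in coordinates with P = (0, 0), G = (1, 0), H = (0, 1), Y = (2, -3).
1. E is where the line through Y parallel to GH meets line GP ⇒ E = (-1, 0)
2. S is where the line through Y parallel to HP meets line EH ⇒ S = (2, 3)
2·[SHP] = 2, 2·[SEY] = 18
[SHP]:[SEY] = 2:18 = 1/9

[SHP]:[SEY] = 1/9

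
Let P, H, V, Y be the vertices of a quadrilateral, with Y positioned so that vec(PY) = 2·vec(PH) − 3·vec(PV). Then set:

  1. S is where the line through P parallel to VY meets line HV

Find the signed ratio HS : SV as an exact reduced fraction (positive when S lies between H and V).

Choose coordinates P = (0, 0), H = (1, 0), V = (0, 1), Y = (2, -3).
1. S is where the line through P parallel to VY meets line HV ⇒ S = (-1, 2)
S = H + t·(V−H) with t = 2, so HS:SV = t:(1−t) = 2:-1

HS:SV = -2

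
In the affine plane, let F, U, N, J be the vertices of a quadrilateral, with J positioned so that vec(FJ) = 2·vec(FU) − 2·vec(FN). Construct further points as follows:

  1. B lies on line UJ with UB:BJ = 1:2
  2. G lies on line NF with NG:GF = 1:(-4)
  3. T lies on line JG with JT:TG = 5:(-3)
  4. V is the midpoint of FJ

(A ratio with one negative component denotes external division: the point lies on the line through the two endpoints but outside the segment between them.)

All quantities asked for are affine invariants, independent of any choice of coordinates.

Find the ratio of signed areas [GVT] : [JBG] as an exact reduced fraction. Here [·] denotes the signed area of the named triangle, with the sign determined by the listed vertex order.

Set F = (0, 0), U = (1, 0), N = (0, 1), J = (2, -2); any affine frame gives the same invariant.
1. B lies on line UJ with UB:BJ = 1:2 ⇒ B = (4/3, -2/3)
2. G lies on line NF with NG:GF = 1:(-4) ⇒ G = (0, 4/3)
3. T lies on line JG with JT:TG = 5:(-3) ⇒ T = (-3, 19/3)
4. V is the midpoint of FJ ⇒ V = (1, -1)
2·[GVT] = -2, 2·[JBG] = 4/9
[GVT]:[JBG] = -2:4/9 = -9/2

[GVT]:[JBG] = -9/2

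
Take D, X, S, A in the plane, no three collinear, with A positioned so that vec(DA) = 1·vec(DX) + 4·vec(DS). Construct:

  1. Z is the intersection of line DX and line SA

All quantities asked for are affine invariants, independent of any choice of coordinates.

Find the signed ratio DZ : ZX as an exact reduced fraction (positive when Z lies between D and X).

DZ:ZX = -1/4

Work in coordinates with D = (0, 0), X = (1, 0), S = (0, 1), A = (1, 4).
1. Z is the intersection of line DX and line SA ⇒ Z = (-1/3, 0)
Z = D + t·(X−D) with t = -1/3, so DZ:ZX = t:(1−t) = -1/3:4/3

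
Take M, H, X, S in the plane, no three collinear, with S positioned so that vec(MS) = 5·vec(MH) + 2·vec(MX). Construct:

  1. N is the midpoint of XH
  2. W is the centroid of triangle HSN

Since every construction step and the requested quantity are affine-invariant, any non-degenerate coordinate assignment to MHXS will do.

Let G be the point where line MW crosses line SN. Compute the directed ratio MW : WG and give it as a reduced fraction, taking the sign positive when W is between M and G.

Set M = (0, 0), H = (1, 0), X = (0, 1), S = (5, 2); any affine frame gives the same invariant.
1. N is the midpoint of XH ⇒ N = (1/2, 1/2)
2. W is the centroid of triangle HSN ⇒ W = (13/6, 5/6)
line MW meets SN at G = (13/2, 5/2)
W = M + t·(G−M) with t = 1/3, so MW:WG = 1/3:2/3

MW:WG = 1/2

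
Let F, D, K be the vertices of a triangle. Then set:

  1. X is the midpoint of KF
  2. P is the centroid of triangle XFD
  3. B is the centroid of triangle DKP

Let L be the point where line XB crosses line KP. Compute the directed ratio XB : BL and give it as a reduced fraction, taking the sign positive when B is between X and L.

XB:BL = -2

Set F = (0, 0), D = (1, 0), K = (0, 1); any affine frame gives the same invariant.
1. X is the midpoint of KF ⇒ X = (0, 1/2)
2. P is the centroid of triangle XFD ⇒ P = (1/3, 1/6)
3. B is the centroid of triangle DKP ⇒ B = (4/9, 7/18)
line XB meets KP at L = (2/9, 4/9)
B = X + t·(L−X) with t = 2, so XB:BL = 2:-1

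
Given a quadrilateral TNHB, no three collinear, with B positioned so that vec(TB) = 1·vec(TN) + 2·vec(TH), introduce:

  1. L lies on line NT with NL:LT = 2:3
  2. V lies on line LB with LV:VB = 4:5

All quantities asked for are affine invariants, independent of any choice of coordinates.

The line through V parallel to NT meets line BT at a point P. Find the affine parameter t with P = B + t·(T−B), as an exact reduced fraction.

Work in coordinates with T = (0, 0), N = (1, 0), H = (0, 1), B = (1, 2).
1. L lies on line NT with NL:LT = 2:3 ⇒ L = (3/5, 0)
2. V lies on line LB with LV:VB = 4:5 ⇒ V = (7/9, 8/9)
through V parallel to NT: direction (-1, 0); meets BT at P = (4/9, 8/9)
P = B + t·(T−B) with t = 5/9

t = 5/9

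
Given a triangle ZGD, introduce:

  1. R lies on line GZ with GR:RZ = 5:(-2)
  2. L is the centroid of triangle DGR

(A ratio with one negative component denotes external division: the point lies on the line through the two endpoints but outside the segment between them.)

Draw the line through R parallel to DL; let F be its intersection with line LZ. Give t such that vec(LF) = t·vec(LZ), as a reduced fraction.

Work in coordinates with Z = (0, 0), G = (1, 0), D = (0, 1).
1. R lies on line GZ with GR:RZ = 5:(-2) ⇒ R = (-2/3, 0)
2. L is the centroid of triangle DGR ⇒ L = (1/9, 1/3)
through R parallel to DL: direction (1/9, -2/3); meets LZ at F = (-4/9, -4/3)
F = L + t·(Z−L) with t = 5

t = 5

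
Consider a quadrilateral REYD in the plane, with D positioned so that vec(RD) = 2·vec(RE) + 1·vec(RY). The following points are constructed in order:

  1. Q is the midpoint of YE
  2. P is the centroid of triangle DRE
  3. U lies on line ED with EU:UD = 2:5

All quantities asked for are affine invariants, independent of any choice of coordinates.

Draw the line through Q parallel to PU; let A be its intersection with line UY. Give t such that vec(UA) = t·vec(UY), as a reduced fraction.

t = 1/6

Work in coordinates with R = (0, 0), E = (1, 0), Y = (0, 1), D = (2, 1).
1. Q is the midpoint of YE ⇒ Q = (1/2, 1/2)
2. P is the centroid of triangle DRE ⇒ P = (1, 1/3)
3. U lies on line ED with EU:UD = 2:5 ⇒ U = (9/7, 2/7)
through Q parallel to PU: direction (2/7, -1/21); meets UY at A = (15/14, 17/42)
A = U + t·(Y−U) with t = 1/6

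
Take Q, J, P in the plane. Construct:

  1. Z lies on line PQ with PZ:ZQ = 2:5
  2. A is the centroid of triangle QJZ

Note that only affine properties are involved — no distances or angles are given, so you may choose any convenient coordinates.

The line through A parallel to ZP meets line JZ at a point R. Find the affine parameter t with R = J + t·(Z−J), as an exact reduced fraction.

t = 2/3

Set Q = (0, 0), J = (1, 0), P = (0, 1); any affine frame gives the same invariant.
1. Z lies on line PQ with PZ:ZQ = 2:5 ⇒ Z = (0, 5/7)
2. A is the centroid of triangle QJZ ⇒ A = (1/3, 5/21)
through A parallel to ZP: direction (0, 2/7); meets JZ at R = (1/3, 10/21)
R = J + t·(Z−J) with t = 2/3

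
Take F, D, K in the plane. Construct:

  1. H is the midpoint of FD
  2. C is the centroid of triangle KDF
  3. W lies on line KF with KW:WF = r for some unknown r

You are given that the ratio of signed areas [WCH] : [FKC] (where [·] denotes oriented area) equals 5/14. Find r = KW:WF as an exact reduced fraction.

r = 5/2

Set F = (0, 0), D = (1, 0), K = (0, 1); any affine frame gives the same invariant.
1. H is the midpoint of FD ⇒ H = (1/2, 0)
2. C is the centroid of triangle KDF ⇒ C = (1/3, 1/3)
3. With KW:WF = r, write λ = r/(r+1) so W = K + λ·(F−K); W is affine-linear in λ
Every point depending on W is an affine combination of W and λ-independent points, so each such coordinate is linear in λ; the λ² term in each signed area is a multiple of (F−K)×(F−K) = 0, so 2·[WCH] and 2·[FKC] are each linear in λ. Evaluating at λ=0 and λ=1:
  2·[WCH] = -1/6·λ,   2·[FKC] = -1/3
So [WCH]:[FKC] = (-1/6·λ) / (-1/3). Setting this equal to 5/14:
  -1/6·λ = 5/14·(-1/3)  ⇒  λ = 5/7
Then r = λ/(1−λ) = (5/7)/(2/7) = 5/2. Check: with r = 5/2, W = (0, 2/7) and [WCH]:[FKC] = 5/14 as required.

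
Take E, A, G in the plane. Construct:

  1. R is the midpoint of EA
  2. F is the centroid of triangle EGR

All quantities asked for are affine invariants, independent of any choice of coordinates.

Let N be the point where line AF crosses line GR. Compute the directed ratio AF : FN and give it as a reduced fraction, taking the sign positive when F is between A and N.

AF:FN = -4

Choose coordinates E = (0, 0), A = (1, 0), G = (0, 1).
1. R is the midpoint of EA ⇒ R = (1/2, 0)
2. F is the centroid of triangle EGR ⇒ F = (1/6, 1/3)
line AF meets GR at N = (3/8, 1/4)
F = A + t·(N−A) with t = 4/3, so AF:FN = 4/3:-1/3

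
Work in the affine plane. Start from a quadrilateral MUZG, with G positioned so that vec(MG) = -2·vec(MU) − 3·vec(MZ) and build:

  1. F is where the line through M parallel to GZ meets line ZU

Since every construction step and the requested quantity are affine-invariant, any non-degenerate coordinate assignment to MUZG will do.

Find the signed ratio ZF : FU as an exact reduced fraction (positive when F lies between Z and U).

ZF:FU = 1/2

Choose coordinates M = (0, 0), U = (1, 0), Z = (0, 1), G = (-2, -3).
1. F is where the line through M parallel to GZ meets line ZU ⇒ F = (1/3, 2/3)
F = Z + t·(U−Z) with t = 1/3, so ZF:FU = t:(1−t) = 1/3:2/3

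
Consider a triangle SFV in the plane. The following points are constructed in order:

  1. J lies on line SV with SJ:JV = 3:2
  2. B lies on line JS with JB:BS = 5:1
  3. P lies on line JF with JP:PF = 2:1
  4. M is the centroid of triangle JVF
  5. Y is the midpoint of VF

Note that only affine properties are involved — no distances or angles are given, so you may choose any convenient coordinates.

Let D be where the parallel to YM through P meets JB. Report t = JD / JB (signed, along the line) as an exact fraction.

Set S = (0, 0), F = (1, 0), V = (0, 1); any affine frame gives the same invariant.
1. J lies on line SV with SJ:JV = 3:2 ⇒ J = (0, 3/5)
2. B lies on line JS with JB:BS = 5:1 ⇒ B = (0, 1/10)
3. P lies on line JF with JP:PF = 2:1 ⇒ P = (2/3, 1/5)
4. M is the centroid of triangle JVF ⇒ M = (1/3, 8/15)
5. Y is the midpoint of VF ⇒ Y = (1/2, 1/2)
through P parallel to YM: direction (-1/6, 1/30); meets JB at D = (0, 1/3)
D = J + t·(B−J) with t = 8/15

t = 8/15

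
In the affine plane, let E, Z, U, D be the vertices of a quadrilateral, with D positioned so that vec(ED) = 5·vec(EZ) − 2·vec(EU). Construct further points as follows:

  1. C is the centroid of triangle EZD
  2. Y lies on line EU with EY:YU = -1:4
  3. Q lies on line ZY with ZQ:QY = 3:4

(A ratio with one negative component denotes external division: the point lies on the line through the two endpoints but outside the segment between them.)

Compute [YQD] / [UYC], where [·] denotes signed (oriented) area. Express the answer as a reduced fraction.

[YQD]:[UYC] = -5/7

Work in coordinates with E = (0, 0), Z = (1, 0), U = (0, 1), D = (5, -2).
1. C is the centroid of triangle EZD ⇒ C = (2, -2/3)
2. Y lies on line EU with EY:YU = -1:4 ⇒ Y = (0, -1/3)
3. Q lies on line ZY with ZQ:QY = 3:4 ⇒ Q = (4/7, -1/7)
2·[YQD] = -40/21, 2·[UYC] = 8/3
[YQD]:[UYC] = -40/21:8/3 = -5/7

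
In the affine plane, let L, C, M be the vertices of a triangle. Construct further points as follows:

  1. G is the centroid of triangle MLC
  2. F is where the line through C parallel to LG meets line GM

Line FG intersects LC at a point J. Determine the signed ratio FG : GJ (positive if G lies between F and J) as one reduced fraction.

Set L = (0, 0), C = (1, 0), M = (0, 1); any affine frame gives the same invariant.
1. G is the centroid of triangle MLC ⇒ G = (1/3, 1/3)
2. F is where the line through C parallel to LG meets line GM ⇒ F = (2/3, -1/3)
line FG meets LC at J = (1/2, 0)
G = F + t·(J−F) with t = 2, so FG:GJ = 2:-1

FG:GJ = -2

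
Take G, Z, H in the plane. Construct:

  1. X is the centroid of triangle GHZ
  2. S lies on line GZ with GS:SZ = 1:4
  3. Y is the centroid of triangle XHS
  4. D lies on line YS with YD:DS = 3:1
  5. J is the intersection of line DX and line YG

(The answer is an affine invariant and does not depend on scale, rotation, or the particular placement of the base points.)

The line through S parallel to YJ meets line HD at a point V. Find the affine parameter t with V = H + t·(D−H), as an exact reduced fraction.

Work in coordinates with G = (0, 0), Z = (1, 0), H = (0, 1).
1. X is the centroid of triangle GHZ ⇒ X = (1/3, 1/3)
2. S lies on line GZ with GS:SZ = 1:4 ⇒ S = (1/5, 0)
3. Y is the centroid of triangle XHS ⇒ Y = (8/45, 4/9)
4. D lies on line YS with YD:DS = 3:1 ⇒ D = (7/36, 1/9)
5. J is the intersection of line DX and line YG ⇒ J = (-2/9, -5/9)
through S parallel to YJ: direction (-2/5, -1); meets HD at V = (7/33, 1/33)
V = H + t·(D−H) with t = 12/11

t = 12/11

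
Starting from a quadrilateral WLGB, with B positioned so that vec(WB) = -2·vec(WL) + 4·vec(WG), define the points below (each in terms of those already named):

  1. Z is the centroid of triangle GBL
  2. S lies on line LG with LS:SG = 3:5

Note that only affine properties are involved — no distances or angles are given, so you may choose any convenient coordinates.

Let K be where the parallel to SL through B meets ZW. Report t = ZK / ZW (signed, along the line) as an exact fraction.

Assign W = (0, 0), L = (1, 0), G = (0, 1), B = (-2, 4) — the answer is frame-independent, so this choice is without loss of generality.
1. Z is the centroid of triangle GBL ⇒ Z = (-1/3, 5/3)
2. S lies on line LG with LS:SG = 3:5 ⇒ S = (5/8, 3/8)
through B parallel to SL: direction (3/8, -3/8); meets ZW at K = (-1/2, 5/2)
K = Z + t·(W−Z) with t = -1/2

t = -1/2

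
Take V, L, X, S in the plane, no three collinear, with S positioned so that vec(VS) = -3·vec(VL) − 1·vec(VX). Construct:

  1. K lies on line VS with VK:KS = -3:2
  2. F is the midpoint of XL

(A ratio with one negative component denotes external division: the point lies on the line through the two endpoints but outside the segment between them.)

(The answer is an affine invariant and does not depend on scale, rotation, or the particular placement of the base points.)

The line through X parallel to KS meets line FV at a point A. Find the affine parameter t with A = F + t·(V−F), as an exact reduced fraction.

Set V = (0, 0), L = (1, 0), X = (0, 1), S = (-3, -1); any affine frame gives the same invariant.
1. K lies on line VS with VK:KS = -3:2 ⇒ K = (-9, -3)
2. F is the midpoint of XL ⇒ F = (1/2, 1/2)
through X parallel to KS: direction (6, 2); meets FV at A = (3/2, 3/2)
A = F + t·(V−F) with t = -2

t = -2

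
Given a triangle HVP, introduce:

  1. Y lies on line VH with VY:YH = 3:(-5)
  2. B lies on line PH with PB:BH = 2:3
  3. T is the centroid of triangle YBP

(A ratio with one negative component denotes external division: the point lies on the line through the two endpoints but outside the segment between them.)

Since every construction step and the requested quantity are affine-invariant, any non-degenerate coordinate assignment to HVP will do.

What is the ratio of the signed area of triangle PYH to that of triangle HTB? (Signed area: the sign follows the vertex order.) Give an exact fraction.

[PYH]:[HTB] = -5

Assign H = (0, 0), V = (1, 0), P = (0, 1) — the answer is frame-independent, so this choice is without loss of generality.
1. Y lies on line VH with VY:YH = 3:(-5) ⇒ Y = (5/2, 0)
2. B lies on line PH with PB:BH = 2:3 ⇒ B = (0, 3/5)
3. T is the centroid of triangle YBP ⇒ T = (5/6, 8/15)
2·[PYH] = -5/2, 2·[HTB] = 1/2
[PYH]:[HTB] = -5/2:1/2 = -5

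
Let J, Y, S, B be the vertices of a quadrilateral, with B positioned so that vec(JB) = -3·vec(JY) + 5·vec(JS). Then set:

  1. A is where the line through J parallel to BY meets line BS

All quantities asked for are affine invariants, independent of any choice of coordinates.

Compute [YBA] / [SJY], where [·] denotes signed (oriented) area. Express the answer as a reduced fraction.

[YBA]:[SJY] = 5

Work in coordinates with J = (0, 0), Y = (1, 0), S = (0, 1), B = (-3, 5).
1. A is where the line through J parallel to BY meets line BS ⇒ A = (12, -15)
2·[YBA] = 5, 2·[SJY] = 1
[YBA]:[SJY] = 5:1 = 5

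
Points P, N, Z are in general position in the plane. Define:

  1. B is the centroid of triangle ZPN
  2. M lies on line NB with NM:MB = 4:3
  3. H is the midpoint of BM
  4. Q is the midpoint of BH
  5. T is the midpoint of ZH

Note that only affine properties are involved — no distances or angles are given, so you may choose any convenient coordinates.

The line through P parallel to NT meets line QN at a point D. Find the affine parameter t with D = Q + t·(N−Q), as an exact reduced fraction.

Choose coordinates P = (0, 0), N = (1, 0), Z = (0, 1).
1. B is the centroid of triangle ZPN ⇒ B = (1/3, 1/3)
2. M lies on line NB with NM:MB = 4:3 ⇒ M = (13/21, 4/21)
3. H is the midpoint of BM ⇒ H = (10/21, 11/42)
4. Q is the midpoint of BH ⇒ Q = (17/42, 25/84)
5. T is the midpoint of ZH ⇒ T = (5/21, 53/84)
through P parallel to NT: direction (-16/21, 53/84); meets QN at D = (-32/21, 53/42)
D = Q + t·(N−Q) with t = -81/25

t = -81/25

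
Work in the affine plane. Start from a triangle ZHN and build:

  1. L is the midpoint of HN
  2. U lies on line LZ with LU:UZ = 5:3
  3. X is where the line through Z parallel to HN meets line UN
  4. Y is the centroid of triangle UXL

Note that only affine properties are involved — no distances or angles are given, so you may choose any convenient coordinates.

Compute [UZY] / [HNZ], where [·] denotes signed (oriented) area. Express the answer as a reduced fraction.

Assign Z = (0, 0), H = (1, 0), N = (0, 1) — the answer is frame-independent, so this choice is without loss of generality.
1. L is the midpoint of HN ⇒ L = (1/2, 1/2)
2. U lies on line LZ with LU:UZ = 5:3 ⇒ U = (3/16, 3/16)
3. X is where the line through Z parallel to HN meets line UN ⇒ X = (3/10, -3/10)
4. Y is the centroid of triangle UXL ⇒ Y = (79/240, 31/240)
2·[UZY] = 3/80, 2·[HNZ] = 1
[UZY]:[HNZ] = 3/80:1 = 3/80

[UZY]:[HNZ] = 3/80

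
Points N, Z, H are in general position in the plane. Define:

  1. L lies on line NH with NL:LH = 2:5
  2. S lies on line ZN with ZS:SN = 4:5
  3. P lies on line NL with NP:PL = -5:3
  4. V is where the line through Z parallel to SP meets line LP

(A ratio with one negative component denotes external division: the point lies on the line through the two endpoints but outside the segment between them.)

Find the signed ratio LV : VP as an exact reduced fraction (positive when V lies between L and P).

Choose coordinates N = (0, 0), Z = (1, 0), H = (0, 1).
1. L lies on line NH with NL:LH = 2:5 ⇒ L = (0, 2/7)
2. S lies on line ZN with ZS:SN = 4:5 ⇒ S = (5/9, 0)
3. P lies on line NL with NP:PL = -5:3 ⇒ P = (0, 5/7)
4. V is where the line through Z parallel to SP meets line LP ⇒ V = (0, 9/7)
V = L + t·(P−L) with t = 7/3, so LV:VP = t:(1−t) = 7/3:-4/3

LV:VP = -7/4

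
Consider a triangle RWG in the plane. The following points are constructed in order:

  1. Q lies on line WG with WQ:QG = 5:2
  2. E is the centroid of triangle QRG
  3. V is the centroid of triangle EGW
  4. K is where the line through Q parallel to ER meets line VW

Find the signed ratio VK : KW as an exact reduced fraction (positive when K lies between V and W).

Assign R = (0, 0), W = (1, 0), G = (0, 1) — the answer is frame-independent, so this choice is without loss of generality.
1. Q lies on line WG with WQ:QG = 5:2 ⇒ Q = (2/7, 5/7)
2. E is the centroid of triangle QRG ⇒ E = (2/21, 4/7)
3. V is the centroid of triangle EGW ⇒ V = (23/63, 11/21)
4. K is where the line through Q parallel to ER meets line VW ⇒ K = (73/273, 55/91)
K = V + t·(W−V) with t = -2/13, so VK:KW = t:(1−t) = -2/13:15/13

VK:KW = -2/15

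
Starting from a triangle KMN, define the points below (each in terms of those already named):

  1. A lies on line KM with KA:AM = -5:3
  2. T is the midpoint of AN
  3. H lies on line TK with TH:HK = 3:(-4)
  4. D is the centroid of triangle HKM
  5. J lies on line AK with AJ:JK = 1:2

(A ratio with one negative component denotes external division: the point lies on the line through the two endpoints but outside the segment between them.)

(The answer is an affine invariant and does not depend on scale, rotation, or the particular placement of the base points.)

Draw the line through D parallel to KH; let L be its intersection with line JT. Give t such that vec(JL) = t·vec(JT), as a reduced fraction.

t = 4/5

Choose coordinates K = (0, 0), M = (1, 0), N = (0, 1).
1. A lies on line KM with KA:AM = -5:3 ⇒ A = (5/2, 0)
2. T is the midpoint of AN ⇒ T = (5/4, 1/2)
3. H lies on line TK with TH:HK = 3:(-4) ⇒ H = (5, 2)
4. D is the centroid of triangle HKM ⇒ D = (2, 2/3)
5. J lies on line AK with AJ:JK = 1:2 ⇒ J = (5/3, 0)
through D parallel to KH: direction (5, 2); meets JT at L = (4/3, 2/5)
L = J + t·(T−J) with t = 4/5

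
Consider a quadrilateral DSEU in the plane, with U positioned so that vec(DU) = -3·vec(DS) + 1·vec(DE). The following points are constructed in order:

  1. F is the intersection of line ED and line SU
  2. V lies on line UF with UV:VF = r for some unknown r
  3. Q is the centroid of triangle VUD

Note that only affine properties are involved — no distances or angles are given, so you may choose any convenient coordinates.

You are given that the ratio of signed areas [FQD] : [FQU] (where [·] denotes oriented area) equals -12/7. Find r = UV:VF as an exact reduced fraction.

r = 2/5

Work in coordinates with D = (0, 0), S = (1, 0), E = (0, 1), U = (-3, 1).
1. F is the intersection of line ED and line SU ⇒ F = (0, 1/4)
2. With UV:VF = r, write λ = r/(r+1) so V = U + λ·(F−U); V is affine-linear in λ
3. Q is the centroid of triangle VUD ⇒ Q is an affine combination of earlier points and hence also affine-linear in λ
Every point depending on V is an affine combination of V and λ-independent points, so each such coordinate is linear in λ; the λ² term in each signed area is a multiple of (F−U)×(F−U) = 0, so 2·[FQD] and 2·[FQU] are each linear in λ. Evaluating at λ=0 and λ=1:
  2·[FQD] = -1/4·λ + 1/2,   2·[FQU] = -1/4
So [FQD]:[FQU] = (-1/4·λ + 1/2) / (-1/4). Setting this equal to -12/7:
  -1/4·λ + 1/2 = -12/7·(-1/4)  ⇒  λ = 2/7
Then r = λ/(1−λ) = (2/7)/(5/7) = 2/5. Check: with r = 2/5, V = (-15/7, 11/14) and [FQD]:[FQU] = -12/7 as required.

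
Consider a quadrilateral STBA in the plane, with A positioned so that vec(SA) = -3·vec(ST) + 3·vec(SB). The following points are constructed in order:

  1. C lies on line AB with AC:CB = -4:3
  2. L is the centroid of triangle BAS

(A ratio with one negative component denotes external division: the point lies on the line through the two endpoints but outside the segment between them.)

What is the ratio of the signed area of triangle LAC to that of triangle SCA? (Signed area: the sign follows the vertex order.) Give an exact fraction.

[LAC]:[SCA] = -1/3

Set S = (0, 0), T = (1, 0), B = (0, 1), A = (-3, 3); any affine frame gives the same invariant.
1. C lies on line AB with AC:CB = -4:3 ⇒ C = (9, -5)
2. L is the centroid of triangle BAS ⇒ L = (-1, 4/3)
2·[LAC] = -4, 2·[SCA] = 12
[LAC]:[SCA] = -4:12 = -1/3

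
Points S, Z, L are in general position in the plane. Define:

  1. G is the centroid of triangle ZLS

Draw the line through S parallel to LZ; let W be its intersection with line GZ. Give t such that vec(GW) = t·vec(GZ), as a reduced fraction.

Set S = (0, 0), Z = (1, 0), L = (0, 1); any affine frame gives the same invariant.
1. G is the centroid of triangle ZLS ⇒ G = (1/3, 1/3)
through S parallel to LZ: direction (1, -1); meets GZ at W = (-1, 1)
W = G + t·(Z−G) with t = -2

t = -2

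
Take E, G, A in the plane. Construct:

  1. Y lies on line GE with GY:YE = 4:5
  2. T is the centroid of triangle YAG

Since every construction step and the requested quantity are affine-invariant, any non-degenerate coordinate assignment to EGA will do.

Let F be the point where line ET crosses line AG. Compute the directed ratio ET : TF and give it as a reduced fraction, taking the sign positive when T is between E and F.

ET:TF = 23/4

Set E = (0, 0), G = (1, 0), A = (0, 1); any affine frame gives the same invariant.
1. Y lies on line GE with GY:YE = 4:5 ⇒ Y = (5/9, 0)
2. T is the centroid of triangle YAG ⇒ T = (14/27, 1/3)
line ET meets AG at F = (14/23, 9/23)
T = E + t·(F−E) with t = 23/27, so ET:TF = 23/27:4/27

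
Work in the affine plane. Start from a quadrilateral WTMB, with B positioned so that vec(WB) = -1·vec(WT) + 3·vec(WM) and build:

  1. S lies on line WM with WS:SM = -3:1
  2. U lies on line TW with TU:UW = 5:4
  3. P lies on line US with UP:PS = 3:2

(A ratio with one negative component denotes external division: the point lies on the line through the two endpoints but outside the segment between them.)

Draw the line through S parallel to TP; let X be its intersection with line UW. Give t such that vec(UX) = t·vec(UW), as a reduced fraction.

t = -25/12

Set W = (0, 0), T = (1, 0), M = (0, 1), B = (-1, 3); any affine frame gives the same invariant.
1. S lies on line WM with WS:SM = -3:1 ⇒ S = (0, 3/2)
2. U lies on line TW with TU:UW = 5:4 ⇒ U = (4/9, 0)
3. P lies on line US with UP:PS = 3:2 ⇒ P = (8/45, 9/10)
through S parallel to TP: direction (-37/45, 9/10); meets UW at X = (37/27, 0)
X = U + t·(W−U) with t = -25/12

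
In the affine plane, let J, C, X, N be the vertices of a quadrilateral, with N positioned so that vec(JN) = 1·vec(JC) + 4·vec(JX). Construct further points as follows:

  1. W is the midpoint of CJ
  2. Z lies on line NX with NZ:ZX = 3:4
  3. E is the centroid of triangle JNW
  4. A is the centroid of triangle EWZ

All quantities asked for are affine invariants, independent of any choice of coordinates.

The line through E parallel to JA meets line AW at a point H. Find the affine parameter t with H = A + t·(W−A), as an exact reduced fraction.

Set J = (0, 0), C = (1, 0), X = (0, 1), N = (1, 4); any affine frame gives the same invariant.
1. W is the midpoint of CJ ⇒ W = (1/2, 0)
2. Z lies on line NX with NZ:ZX = 3:4 ⇒ Z = (4/7, 19/7)
3. E is the centroid of triangle JNW ⇒ E = (1/2, 4/3)
4. A is the centroid of triangle EWZ ⇒ A = (11/21, 85/63)
through E parallel to JA: direction (11/21, 85/63); meets AW at H = (1873/3570, 88/63)
H = A + t·(W−A) with t = -3/85

t = -3/85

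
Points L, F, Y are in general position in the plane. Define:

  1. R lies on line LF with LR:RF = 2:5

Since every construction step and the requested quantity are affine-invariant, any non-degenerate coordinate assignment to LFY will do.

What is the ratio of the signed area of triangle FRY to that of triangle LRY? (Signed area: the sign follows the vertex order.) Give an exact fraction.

Assign L = (0, 0), F = (1, 0), Y = (0, 1) — the answer is frame-independent, so this choice is without loss of generality.
1. R lies on line LF with LR:RF = 2:5 ⇒ R = (2/7, 0)
2·[FRY] = -5/7, 2·[LRY] = 2/7
[FRY]:[LRY] = -5/7:2/7 = -5/2

[FRY]:[LRY] = -5/2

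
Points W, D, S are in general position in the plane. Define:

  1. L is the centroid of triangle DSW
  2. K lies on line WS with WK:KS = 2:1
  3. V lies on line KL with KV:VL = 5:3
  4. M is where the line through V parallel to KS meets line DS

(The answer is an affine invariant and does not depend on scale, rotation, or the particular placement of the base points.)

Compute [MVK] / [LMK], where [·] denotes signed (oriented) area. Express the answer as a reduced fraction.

Assign W = (0, 0), D = (1, 0), S = (0, 1) — the answer is frame-independent, so this choice is without loss of generality.
1. L is the centroid of triangle DSW ⇒ L = (1/3, 1/3)
2. K lies on line WS with WK:KS = 2:1 ⇒ K = (0, 2/3)
3. V lies on line KL with KV:VL = 5:3 ⇒ V = (5/24, 11/24)
4. M is where the line through V parallel to KS meets line DS ⇒ M = (5/24, 19/24)
2·[MVK] = -5/72, 2·[LMK] = 1/9
[MVK]:[LMK] = -5/72:1/9 = -5/8

[MVK]:[LMK] = -5/8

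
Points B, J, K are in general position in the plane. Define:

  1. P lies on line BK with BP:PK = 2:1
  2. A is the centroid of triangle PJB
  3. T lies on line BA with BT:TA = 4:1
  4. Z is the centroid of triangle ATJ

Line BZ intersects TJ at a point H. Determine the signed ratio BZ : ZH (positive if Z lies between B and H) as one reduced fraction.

Work in coordinates with B = (0, 0), J = (1, 0), K = (0, 1).
1. P lies on line BK with BP:PK = 2:1 ⇒ P = (0, 2/3)
2. A is the centroid of triangle PJB ⇒ A = (1/3, 2/9)
3. T lies on line BA with BT:TA = 4:1 ⇒ T = (4/15, 8/45)
4. Z is the centroid of triangle ATJ ⇒ Z = (8/15, 2/15)
line BZ meets TJ at H = (32/65, 8/65)
Z = B + t·(H−B) with t = 13/12, so BZ:ZH = 13/12:-1/12

BZ:ZH = -13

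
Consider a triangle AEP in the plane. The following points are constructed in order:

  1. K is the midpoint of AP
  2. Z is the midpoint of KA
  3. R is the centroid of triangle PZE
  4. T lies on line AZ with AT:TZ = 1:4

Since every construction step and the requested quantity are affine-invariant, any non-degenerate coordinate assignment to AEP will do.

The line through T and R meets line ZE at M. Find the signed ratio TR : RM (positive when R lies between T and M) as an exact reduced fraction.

Choose coordinates A = (0, 0), E = (1, 0), P = (0, 1).
1. K is the midpoint of AP ⇒ K = (0, 1/2)
2. Z is the midpoint of KA ⇒ Z = (0, 1/4)
3. R is the centroid of triangle PZE ⇒ R = (1/3, 5/12)
4. T lies on line AZ with AT:TZ = 1:4 ⇒ T = (0, 1/20)
line TR meets ZE at M = (4/27, 23/108)
R = T + t·(M−T) with t = 9/4, so TR:RM = 9/4:-5/4

TR:RM = -9/5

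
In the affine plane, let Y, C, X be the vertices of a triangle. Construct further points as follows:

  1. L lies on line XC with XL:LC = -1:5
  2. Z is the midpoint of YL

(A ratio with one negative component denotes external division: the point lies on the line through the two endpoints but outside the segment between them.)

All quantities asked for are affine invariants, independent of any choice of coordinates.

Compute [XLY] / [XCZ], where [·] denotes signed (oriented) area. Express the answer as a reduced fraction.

Assign Y = (0, 0), C = (1, 0), X = (0, 1) — the answer is frame-independent, so this choice is without loss of generality.
1. L lies on line XC with XL:LC = -1:5 ⇒ L = (-1/4, 5/4)
2. Z is the midpoint of YL ⇒ Z = (-1/8, 5/8)
2·[XLY] = 1/4, 2·[XCZ] = -1/2
[XLY]:[XCZ] = 1/4:-1/2 = -1/2

[XLY]:[XCZ] = -1/2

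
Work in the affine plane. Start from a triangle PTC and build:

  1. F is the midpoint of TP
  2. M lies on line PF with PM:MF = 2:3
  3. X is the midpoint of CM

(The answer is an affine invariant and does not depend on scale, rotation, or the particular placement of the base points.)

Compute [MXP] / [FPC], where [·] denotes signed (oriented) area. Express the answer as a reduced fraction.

[MXP]:[FPC] = -1/5

Work in coordinates with P = (0, 0), T = (1, 0), C = (0, 1).
1. F is the midpoint of TP ⇒ F = (1/2, 0)
2. M lies on line PF with PM:MF = 2:3 ⇒ M = (1/5, 0)
3. X is the midpoint of CM ⇒ X = (1/10, 1/2)
2·[MXP] = 1/10, 2·[FPC] = -1/2
[MXP]:[FPC] = 1/10:-1/2 = -1/5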